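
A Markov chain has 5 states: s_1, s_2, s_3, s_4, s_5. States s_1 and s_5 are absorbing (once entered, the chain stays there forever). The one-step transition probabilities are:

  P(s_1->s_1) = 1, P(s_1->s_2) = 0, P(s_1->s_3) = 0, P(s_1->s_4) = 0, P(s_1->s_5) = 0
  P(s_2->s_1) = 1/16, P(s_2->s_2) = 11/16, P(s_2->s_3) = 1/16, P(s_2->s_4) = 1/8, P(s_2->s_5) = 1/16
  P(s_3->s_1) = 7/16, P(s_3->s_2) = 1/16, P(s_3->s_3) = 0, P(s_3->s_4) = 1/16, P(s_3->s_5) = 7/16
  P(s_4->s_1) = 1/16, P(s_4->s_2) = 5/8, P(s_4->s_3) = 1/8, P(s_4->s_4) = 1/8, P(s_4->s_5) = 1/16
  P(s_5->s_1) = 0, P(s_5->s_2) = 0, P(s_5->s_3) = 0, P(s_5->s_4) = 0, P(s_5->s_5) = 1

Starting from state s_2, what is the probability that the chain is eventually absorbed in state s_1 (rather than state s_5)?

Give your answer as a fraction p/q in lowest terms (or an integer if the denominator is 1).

Answer: 1/2

Derivation:
Let a_i = P(absorbed in s_1 | start in state i).
Boundary conditions: a_s_1 = 1, a_s_5 = 0.
For each transient state i, a_i = sum_j P(i->j) * a_j:
  a_s_2 = 1/16*a_s_1 + 11/16*a_s_2 + 1/16*a_s_3 + 1/8*a_s_4 + 1/16*a_s_5
  a_s_3 = 7/16*a_s_1 + 1/16*a_s_2 + 0*a_s_3 + 1/16*a_s_4 + 7/16*a_s_5
  a_s_4 = 1/16*a_s_1 + 5/8*a_s_2 + 1/8*a_s_3 + 1/8*a_s_4 + 1/16*a_s_5

Substituting a_s_1 = 1 and a_s_5 = 0, rearrange to (I - Q) a = r where r[i] = P(i -> s_1):
  [5/16, -1/16, -1/8] . (a_s_2, a_s_3, a_s_4) = 1/16
  [-1/16, 1, -1/16] . (a_s_2, a_s_3, a_s_4) = 7/16
  [-5/8, -1/8, 7/8] . (a_s_2, a_s_3, a_s_4) = 1/16

Solving yields:
  a_s_2 = 1/2
  a_s_3 = 1/2
  a_s_4 = 1/2

Starting state is s_2, so the absorption probability is a_s_2 = 1/2.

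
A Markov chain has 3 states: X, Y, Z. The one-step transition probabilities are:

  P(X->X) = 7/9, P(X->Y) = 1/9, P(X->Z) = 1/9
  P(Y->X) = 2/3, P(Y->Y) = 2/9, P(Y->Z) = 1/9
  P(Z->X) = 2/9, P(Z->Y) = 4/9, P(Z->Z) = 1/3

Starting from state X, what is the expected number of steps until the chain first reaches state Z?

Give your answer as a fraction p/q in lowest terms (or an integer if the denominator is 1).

Answer: 9

Derivation:
Let h_i = expected steps to first reach Z from state i.
Boundary: h_Z = 0.
First-step equations for the other states:
  h_X = 1 + 7/9*h_X + 1/9*h_Y + 1/9*h_Z
  h_Y = 1 + 2/3*h_X + 2/9*h_Y + 1/9*h_Z

Substituting h_Z = 0 and rearranging gives the linear system (I - Q) h = 1:
  [2/9, -1/9] . (h_X, h_Y) = 1
  [-2/3, 7/9] . (h_X, h_Y) = 1

Solving yields:
  h_X = 9
  h_Y = 9

Starting state is X, so the expected hitting time is h_X = 9.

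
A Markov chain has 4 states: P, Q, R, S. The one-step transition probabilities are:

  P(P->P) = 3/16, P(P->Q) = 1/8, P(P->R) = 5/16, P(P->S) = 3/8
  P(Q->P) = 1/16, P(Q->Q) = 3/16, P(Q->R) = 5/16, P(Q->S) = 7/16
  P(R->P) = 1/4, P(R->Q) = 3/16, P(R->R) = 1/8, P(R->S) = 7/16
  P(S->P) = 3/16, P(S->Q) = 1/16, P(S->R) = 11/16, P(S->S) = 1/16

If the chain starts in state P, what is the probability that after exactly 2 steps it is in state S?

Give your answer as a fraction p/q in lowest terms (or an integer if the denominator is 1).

Answer: 73/256

Derivation:
Computing P^2 by repeated multiplication:
P^1 =
  P: [3/16, 1/8, 5/16, 3/8]
  Q: [1/16, 3/16, 5/16, 7/16]
  R: [1/4, 3/16, 1/8, 7/16]
  S: [3/16, 1/16, 11/16, 1/16]
P^2 =
  P: [49/256, 33/256, 101/256, 73/256]
  Q: [47/256, 33/256, 107/256, 69/256]
  R: [11/64, 15/128, 29/64, 33/128]
  S: [57/256, 43/256, 53/256, 103/256]

(P^2)[P -> S] = 73/256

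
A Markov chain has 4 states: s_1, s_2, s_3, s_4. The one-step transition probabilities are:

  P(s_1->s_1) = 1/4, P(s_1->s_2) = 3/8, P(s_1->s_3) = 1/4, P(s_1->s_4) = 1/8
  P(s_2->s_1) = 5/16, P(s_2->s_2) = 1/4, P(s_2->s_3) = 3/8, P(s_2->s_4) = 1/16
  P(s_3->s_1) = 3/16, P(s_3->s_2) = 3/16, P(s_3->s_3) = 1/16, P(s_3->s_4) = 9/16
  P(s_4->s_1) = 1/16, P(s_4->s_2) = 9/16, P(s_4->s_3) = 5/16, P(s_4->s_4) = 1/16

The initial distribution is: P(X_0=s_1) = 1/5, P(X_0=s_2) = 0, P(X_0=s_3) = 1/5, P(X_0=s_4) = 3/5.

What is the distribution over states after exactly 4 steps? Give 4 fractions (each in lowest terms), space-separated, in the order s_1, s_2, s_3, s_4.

Propagating the distribution step by step (d_{t+1} = d_t * P):
d_0 = (s_1=1/5, s_2=0, s_3=1/5, s_4=3/5)
  d_1[s_1] = 1/5*1/4 + 0*5/16 + 1/5*3/16 + 3/5*1/16 = 1/8
  d_1[s_2] = 1/5*3/8 + 0*1/4 + 1/5*3/16 + 3/5*9/16 = 9/20
  d_1[s_3] = 1/5*1/4 + 0*3/8 + 1/5*1/16 + 3/5*5/16 = 1/4
  d_1[s_4] = 1/5*1/8 + 0*1/16 + 1/5*9/16 + 3/5*1/16 = 7/40
d_1 = (s_1=1/8, s_2=9/20, s_3=1/4, s_4=7/40)
  d_2[s_1] = 1/8*1/4 + 9/20*5/16 + 1/4*3/16 + 7/40*1/16 = 147/640
  d_2[s_2] = 1/8*3/8 + 9/20*1/4 + 1/4*3/16 + 7/40*9/16 = 39/128
  d_2[s_3] = 1/8*1/4 + 9/20*3/8 + 1/4*1/16 + 7/40*5/16 = 173/640
  d_2[s_4] = 1/8*1/8 + 9/20*1/16 + 1/4*9/16 + 7/40*1/16 = 25/128
d_2 = (s_1=147/640, s_2=39/128, s_3=173/640, s_4=25/128)
  d_3[s_1] = 147/640*1/4 + 39/128*5/16 + 173/640*3/16 + 25/128*1/16 = 2207/10240
  d_3[s_2] = 147/640*3/8 + 39/128*1/4 + 173/640*3/16 + 25/128*9/16 = 1653/5120
  d_3[s_3] = 147/640*1/4 + 39/128*3/8 + 173/640*1/16 + 25/128*5/16 = 639/2560
  d_3[s_4] = 147/640*1/8 + 39/128*1/16 + 173/640*9/16 + 25/128*1/16 = 2171/10240
d_3 = (s_1=2207/10240, s_2=1653/5120, s_3=639/2560, s_4=2171/10240)
  d_4[s_1] = 2207/10240*1/4 + 1653/5120*5/16 + 639/2560*3/16 + 2171/10240*1/16 = 35197/163840
  d_4[s_2] = 2207/10240*3/8 + 1653/5120*1/4 + 639/2560*3/16 + 2171/10240*9/16 = 53673/163840
  d_4[s_3] = 2207/10240*1/4 + 1653/5120*3/8 + 639/2560*1/16 + 2171/10240*5/16 = 8415/32768
  d_4[s_4] = 2207/10240*1/8 + 1653/5120*1/16 + 639/2560*9/16 + 2171/10240*1/16 = 6579/32768
d_4 = (s_1=35197/163840, s_2=53673/163840, s_3=8415/32768, s_4=6579/32768)

Answer: 35197/163840 53673/163840 8415/32768 6579/32768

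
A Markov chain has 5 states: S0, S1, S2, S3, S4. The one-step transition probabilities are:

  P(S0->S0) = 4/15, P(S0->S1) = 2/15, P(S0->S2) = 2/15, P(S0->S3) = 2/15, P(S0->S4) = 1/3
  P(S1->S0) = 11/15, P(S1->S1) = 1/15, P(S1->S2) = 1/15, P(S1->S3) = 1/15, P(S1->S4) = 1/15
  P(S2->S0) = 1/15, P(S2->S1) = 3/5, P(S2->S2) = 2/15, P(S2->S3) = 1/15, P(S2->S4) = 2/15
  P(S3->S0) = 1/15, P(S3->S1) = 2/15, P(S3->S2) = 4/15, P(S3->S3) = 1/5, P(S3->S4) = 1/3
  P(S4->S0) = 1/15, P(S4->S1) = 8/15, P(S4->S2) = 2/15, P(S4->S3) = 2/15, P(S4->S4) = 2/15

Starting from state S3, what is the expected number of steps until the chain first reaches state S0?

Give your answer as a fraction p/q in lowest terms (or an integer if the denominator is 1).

Let h_i = expected steps to first reach S0 from state i.
Boundary: h_S0 = 0.
First-step equations for the other states:
  h_S1 = 1 + 11/15*h_S0 + 1/15*h_S1 + 1/15*h_S2 + 1/15*h_S3 + 1/15*h_S4
  h_S2 = 1 + 1/15*h_S0 + 3/5*h_S1 + 2/15*h_S2 + 1/15*h_S3 + 2/15*h_S4
  h_S3 = 1 + 1/15*h_S0 + 2/15*h_S1 + 4/15*h_S2 + 1/5*h_S3 + 1/3*h_S4
  h_S4 = 1 + 1/15*h_S0 + 8/15*h_S1 + 2/15*h_S2 + 2/15*h_S3 + 2/15*h_S4

Substituting h_S0 = 0 and rearranging gives the linear system (I - Q) h = 1:
  [14/15, -1/15, -1/15, -1/15] . (h_S1, h_S2, h_S3, h_S4) = 1
  [-3/5, 13/15, -1/15, -2/15] . (h_S1, h_S2, h_S3, h_S4) = 1
  [-2/15, -4/15, 4/5, -1/3] . (h_S1, h_S2, h_S3, h_S4) = 1
  [-8/15, -2/15, -2/15, 13/15] . (h_S1, h_S2, h_S3, h_S4) = 1

Solving yields:
  h_S1 = 3095/1683
  h_S2 = 5495/1683
  h_S3 = 6845/1683
  h_S4 = 1915/561

Starting state is S3, so the expected hitting time is h_S3 = 6845/1683.

Answer: 6845/1683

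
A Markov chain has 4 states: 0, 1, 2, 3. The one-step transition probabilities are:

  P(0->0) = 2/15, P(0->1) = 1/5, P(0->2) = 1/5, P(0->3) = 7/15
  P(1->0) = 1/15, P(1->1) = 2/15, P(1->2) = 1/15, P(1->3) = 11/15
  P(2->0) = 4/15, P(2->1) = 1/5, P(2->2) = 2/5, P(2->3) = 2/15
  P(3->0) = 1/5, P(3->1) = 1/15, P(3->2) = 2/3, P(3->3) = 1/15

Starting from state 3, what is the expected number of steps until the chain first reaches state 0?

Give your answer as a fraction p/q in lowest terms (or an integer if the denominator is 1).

Let h_i = expected steps to first reach 0 from state i.
Boundary: h_0 = 0.
First-step equations for the other states:
  h_1 = 1 + 1/15*h_0 + 2/15*h_1 + 1/15*h_2 + 11/15*h_3
  h_2 = 1 + 4/15*h_0 + 1/5*h_1 + 2/5*h_2 + 2/15*h_3
  h_3 = 1 + 1/5*h_0 + 1/15*h_1 + 2/3*h_2 + 1/15*h_3

Substituting h_0 = 0 and rearranging gives the linear system (I - Q) h = 1:
  [13/15, -1/15, -11/15] . (h_1, h_2, h_3) = 1
  [-1/5, 3/5, -2/15] . (h_1, h_2, h_3) = 1
  [-1/15, -2/3, 14/15] . (h_1, h_2, h_3) = 1

Solving yields:
  h_1 = 993/181
  h_2 = 822/181
  h_3 = 852/181

Starting state is 3, so the expected hitting time is h_3 = 852/181.

Answer: 852/181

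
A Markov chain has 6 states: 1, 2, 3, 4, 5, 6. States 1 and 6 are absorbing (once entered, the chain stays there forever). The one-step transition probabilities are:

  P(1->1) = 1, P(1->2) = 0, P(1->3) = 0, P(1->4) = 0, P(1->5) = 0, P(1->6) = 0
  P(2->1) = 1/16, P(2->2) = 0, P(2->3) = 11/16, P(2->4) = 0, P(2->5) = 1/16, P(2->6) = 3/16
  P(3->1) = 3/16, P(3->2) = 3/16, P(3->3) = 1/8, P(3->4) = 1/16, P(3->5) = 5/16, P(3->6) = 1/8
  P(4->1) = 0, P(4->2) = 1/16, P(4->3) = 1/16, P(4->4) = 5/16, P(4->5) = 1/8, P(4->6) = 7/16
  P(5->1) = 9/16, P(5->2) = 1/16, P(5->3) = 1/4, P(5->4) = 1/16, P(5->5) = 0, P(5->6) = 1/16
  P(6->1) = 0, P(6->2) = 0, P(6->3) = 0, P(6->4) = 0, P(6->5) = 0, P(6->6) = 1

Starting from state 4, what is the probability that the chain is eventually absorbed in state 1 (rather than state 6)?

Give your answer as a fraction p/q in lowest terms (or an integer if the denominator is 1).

Answer: 1145/4681

Derivation:
Let a_i = P(absorbed in 1 | start in state i).
Boundary conditions: a_1 = 1, a_6 = 0.
For each transient state i, a_i = sum_j P(i->j) * a_j:
  a_2 = 1/16*a_1 + 0*a_2 + 11/16*a_3 + 0*a_4 + 1/16*a_5 + 3/16*a_6
  a_3 = 3/16*a_1 + 3/16*a_2 + 1/8*a_3 + 1/16*a_4 + 5/16*a_5 + 1/8*a_6
  a_4 = 0*a_1 + 1/16*a_2 + 1/16*a_3 + 5/16*a_4 + 1/8*a_5 + 7/16*a_6
  a_5 = 9/16*a_1 + 1/16*a_2 + 1/4*a_3 + 1/16*a_4 + 0*a_5 + 1/16*a_6

Substituting a_1 = 1 and a_6 = 0, rearrange to (I - Q) a = r where r[i] = P(i -> 1):
  [1, -11/16, 0, -1/16] . (a_2, a_3, a_4, a_5) = 1/16
  [-3/16, 7/8, -1/16, -5/16] . (a_2, a_3, a_4, a_5) = 3/16
  [-1/16, -1/16, 11/16, -1/8] . (a_2, a_3, a_4, a_5) = 0
  [-1/16, -1/4, -1/16, 1] . (a_2, a_3, a_4, a_5) = 9/16

Solving yields:
  a_2 = 2514/4681
  a_3 = 2905/4681
  a_4 = 1145/4681
  a_5 = 3588/4681

Starting state is 4, so the absorption probability is a_4 = 1145/4681.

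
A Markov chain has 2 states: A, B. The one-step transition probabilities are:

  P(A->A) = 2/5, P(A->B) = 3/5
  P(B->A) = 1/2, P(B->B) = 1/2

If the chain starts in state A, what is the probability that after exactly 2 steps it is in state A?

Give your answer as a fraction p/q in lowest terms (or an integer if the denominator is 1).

Answer: 23/50

Derivation:
Computing P^2 by repeated multiplication:
P^1 =
  A: [2/5, 3/5]
  B: [1/2, 1/2]
P^2 =
  A: [23/50, 27/50]
  B: [9/20, 11/20]

(P^2)[A -> A] = 23/50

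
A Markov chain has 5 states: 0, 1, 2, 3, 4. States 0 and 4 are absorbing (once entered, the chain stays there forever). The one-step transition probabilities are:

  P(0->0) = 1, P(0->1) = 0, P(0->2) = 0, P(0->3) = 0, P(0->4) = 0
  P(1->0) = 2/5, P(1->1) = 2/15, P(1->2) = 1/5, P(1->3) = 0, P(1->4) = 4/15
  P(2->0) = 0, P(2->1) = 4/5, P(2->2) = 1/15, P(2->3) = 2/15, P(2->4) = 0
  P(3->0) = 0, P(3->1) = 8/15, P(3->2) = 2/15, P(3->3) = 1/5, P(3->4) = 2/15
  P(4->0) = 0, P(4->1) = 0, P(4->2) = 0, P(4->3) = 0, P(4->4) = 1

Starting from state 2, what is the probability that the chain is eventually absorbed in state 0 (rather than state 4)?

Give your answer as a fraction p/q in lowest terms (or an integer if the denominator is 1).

Answer: 240/413

Derivation:
Let a_i = P(absorbed in 0 | start in state i).
Boundary conditions: a_0 = 1, a_4 = 0.
For each transient state i, a_i = sum_j P(i->j) * a_j:
  a_1 = 2/5*a_0 + 2/15*a_1 + 1/5*a_2 + 0*a_3 + 4/15*a_4
  a_2 = 0*a_0 + 4/5*a_1 + 1/15*a_2 + 2/15*a_3 + 0*a_4
  a_3 = 0*a_0 + 8/15*a_1 + 2/15*a_2 + 1/5*a_3 + 2/15*a_4

Substituting a_0 = 1 and a_4 = 0, rearrange to (I - Q) a = r where r[i] = P(i -> 0):
  [13/15, -1/5, 0] . (a_1, a_2, a_3) = 2/5
  [-4/5, 14/15, -2/15] . (a_1, a_2, a_3) = 0
  [-8/15, -2/15, 4/5] . (a_1, a_2, a_3) = 0

Solving yields:
  a_1 = 246/413
  a_2 = 240/413
  a_3 = 204/413

Starting state is 2, so the absorption probability is a_2 = 240/413.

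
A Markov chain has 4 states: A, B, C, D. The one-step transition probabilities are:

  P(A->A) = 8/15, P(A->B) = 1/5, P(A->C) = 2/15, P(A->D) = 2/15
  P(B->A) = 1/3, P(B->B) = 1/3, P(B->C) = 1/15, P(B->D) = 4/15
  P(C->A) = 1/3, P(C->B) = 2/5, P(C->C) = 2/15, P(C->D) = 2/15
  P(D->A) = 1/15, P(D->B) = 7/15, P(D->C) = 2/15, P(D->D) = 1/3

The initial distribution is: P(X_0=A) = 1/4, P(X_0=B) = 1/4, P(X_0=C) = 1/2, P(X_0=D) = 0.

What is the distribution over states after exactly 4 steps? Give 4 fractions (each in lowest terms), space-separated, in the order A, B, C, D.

Propagating the distribution step by step (d_{t+1} = d_t * P):
d_0 = (A=1/4, B=1/4, C=1/2, D=0)
  d_1[A] = 1/4*8/15 + 1/4*1/3 + 1/2*1/3 + 0*1/15 = 23/60
  d_1[B] = 1/4*1/5 + 1/4*1/3 + 1/2*2/5 + 0*7/15 = 1/3
  d_1[C] = 1/4*2/15 + 1/4*1/15 + 1/2*2/15 + 0*2/15 = 7/60
  d_1[D] = 1/4*2/15 + 1/4*4/15 + 1/2*2/15 + 0*1/3 = 1/6
d_1 = (A=23/60, B=1/3, C=7/60, D=1/6)
  d_2[A] = 23/60*8/15 + 1/3*1/3 + 7/60*1/3 + 1/6*1/15 = 329/900
  d_2[B] = 23/60*1/5 + 1/3*1/3 + 7/60*2/5 + 1/6*7/15 = 281/900
  d_2[C] = 23/60*2/15 + 1/3*1/15 + 7/60*2/15 + 1/6*2/15 = 1/9
  d_2[D] = 23/60*2/15 + 1/3*4/15 + 7/60*2/15 + 1/6*1/3 = 19/90
d_2 = (A=329/900, B=281/900, C=1/9, D=19/90)
  d_3[A] = 329/900*8/15 + 281/900*1/3 + 1/9*1/3 + 19/90*1/15 = 4727/13500
  d_3[B] = 329/900*1/5 + 281/900*1/3 + 1/9*2/5 + 19/90*7/15 = 2161/6750
  d_3[C] = 329/900*2/15 + 281/900*1/15 + 1/9*2/15 + 19/90*2/15 = 1519/13500
  d_3[D] = 329/900*2/15 + 281/900*4/15 + 1/9*2/15 + 19/90*1/3 = 733/3375
d_3 = (A=4727/13500, B=2161/6750, C=1519/13500, D=733/3375)
  d_4[A] = 4727/13500*8/15 + 2161/6750*1/3 + 1519/13500*1/3 + 733/3375*1/15 = 69953/202500
  d_4[B] = 4727/13500*1/5 + 2161/6750*1/3 + 1519/13500*2/5 + 733/3375*7/15 = 65429/202500
  d_4[C] = 4727/13500*2/15 + 2161/6750*1/15 + 1519/13500*2/15 + 733/3375*2/15 = 11339/101250
  d_4[D] = 4727/13500*2/15 + 2161/6750*4/15 + 1519/13500*2/15 + 733/3375*1/3 = 2222/10125
d_4 = (A=69953/202500, B=65429/202500, C=11339/101250, D=2222/10125)

Answer: 69953/202500 65429/202500 11339/101250 2222/10125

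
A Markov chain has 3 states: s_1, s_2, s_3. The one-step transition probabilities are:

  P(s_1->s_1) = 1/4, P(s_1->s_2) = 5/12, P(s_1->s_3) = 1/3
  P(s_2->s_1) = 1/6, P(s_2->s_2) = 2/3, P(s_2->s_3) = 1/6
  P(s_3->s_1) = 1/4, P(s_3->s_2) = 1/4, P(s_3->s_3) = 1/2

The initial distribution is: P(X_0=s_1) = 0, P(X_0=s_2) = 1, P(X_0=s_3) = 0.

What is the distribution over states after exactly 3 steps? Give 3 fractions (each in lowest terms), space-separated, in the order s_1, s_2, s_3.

Answer: 11/54 37/72 61/216

Derivation:
Propagating the distribution step by step (d_{t+1} = d_t * P):
d_0 = (s_1=0, s_2=1, s_3=0)
  d_1[s_1] = 0*1/4 + 1*1/6 + 0*1/4 = 1/6
  d_1[s_2] = 0*5/12 + 1*2/3 + 0*1/4 = 2/3
  d_1[s_3] = 0*1/3 + 1*1/6 + 0*1/2 = 1/6
d_1 = (s_1=1/6, s_2=2/3, s_3=1/6)
  d_2[s_1] = 1/6*1/4 + 2/3*1/6 + 1/6*1/4 = 7/36
  d_2[s_2] = 1/6*5/12 + 2/3*2/3 + 1/6*1/4 = 5/9
  d_2[s_3] = 1/6*1/3 + 2/3*1/6 + 1/6*1/2 = 1/4
d_2 = (s_1=7/36, s_2=5/9, s_3=1/4)
  d_3[s_1] = 7/36*1/4 + 5/9*1/6 + 1/4*1/4 = 11/54
  d_3[s_2] = 7/36*5/12 + 5/9*2/3 + 1/4*1/4 = 37/72
  d_3[s_3] = 7/36*1/3 + 5/9*1/6 + 1/4*1/2 = 61/216
d_3 = (s_1=11/54, s_2=37/72, s_3=61/216)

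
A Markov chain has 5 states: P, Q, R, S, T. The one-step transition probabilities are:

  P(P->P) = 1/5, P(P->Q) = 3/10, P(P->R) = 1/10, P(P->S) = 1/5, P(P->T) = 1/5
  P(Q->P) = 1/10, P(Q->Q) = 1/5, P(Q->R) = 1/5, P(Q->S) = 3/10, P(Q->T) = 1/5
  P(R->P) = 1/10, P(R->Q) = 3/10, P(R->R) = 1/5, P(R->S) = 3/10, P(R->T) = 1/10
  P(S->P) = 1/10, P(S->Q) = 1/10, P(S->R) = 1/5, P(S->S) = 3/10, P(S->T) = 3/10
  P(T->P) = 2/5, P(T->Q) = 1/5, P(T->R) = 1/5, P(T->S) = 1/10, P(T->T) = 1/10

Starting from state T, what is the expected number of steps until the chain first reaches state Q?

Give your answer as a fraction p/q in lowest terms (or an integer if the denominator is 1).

Let h_i = expected steps to first reach Q from state i.
Boundary: h_Q = 0.
First-step equations for the other states:
  h_P = 1 + 1/5*h_P + 3/10*h_Q + 1/10*h_R + 1/5*h_S + 1/5*h_T
  h_R = 1 + 1/10*h_P + 3/10*h_Q + 1/5*h_R + 3/10*h_S + 1/10*h_T
  h_S = 1 + 1/10*h_P + 1/10*h_Q + 1/5*h_R + 3/10*h_S + 3/10*h_T
  h_T = 1 + 2/5*h_P + 1/5*h_Q + 1/5*h_R + 1/10*h_S + 1/10*h_T

Substituting h_Q = 0 and rearranging gives the linear system (I - Q) h = 1:
  [4/5, -1/10, -1/5, -1/5] . (h_P, h_R, h_S, h_T) = 1
  [-1/10, 4/5, -3/10, -1/10] . (h_P, h_R, h_S, h_T) = 1
  [-1/10, -1/5, 7/10, -3/10] . (h_P, h_R, h_S, h_T) = 1
  [-2/5, -1/5, -1/10, 9/10] . (h_P, h_R, h_S, h_T) = 1

Solving yields:
  h_P = 80/19
  h_R = 30/7
  h_S = 690/133
  h_T = 600/133

Starting state is T, so the expected hitting time is h_T = 600/133.

Answer: 600/133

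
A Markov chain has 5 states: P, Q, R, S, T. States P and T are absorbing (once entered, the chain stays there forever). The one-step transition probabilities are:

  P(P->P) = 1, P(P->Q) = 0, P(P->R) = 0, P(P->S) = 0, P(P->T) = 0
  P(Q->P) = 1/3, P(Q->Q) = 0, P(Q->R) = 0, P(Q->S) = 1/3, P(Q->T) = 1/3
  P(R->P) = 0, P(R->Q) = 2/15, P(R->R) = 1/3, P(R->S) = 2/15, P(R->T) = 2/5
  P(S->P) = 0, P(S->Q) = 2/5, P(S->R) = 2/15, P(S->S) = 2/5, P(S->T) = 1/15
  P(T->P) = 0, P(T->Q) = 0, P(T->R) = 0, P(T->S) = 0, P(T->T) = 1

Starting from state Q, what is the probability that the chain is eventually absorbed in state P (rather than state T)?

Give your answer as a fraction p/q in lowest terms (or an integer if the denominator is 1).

Answer: 43/97

Derivation:
Let a_i = P(absorbed in P | start in state i).
Boundary conditions: a_P = 1, a_T = 0.
For each transient state i, a_i = sum_j P(i->j) * a_j:
  a_Q = 1/3*a_P + 0*a_Q + 0*a_R + 1/3*a_S + 1/3*a_T
  a_R = 0*a_P + 2/15*a_Q + 1/3*a_R + 2/15*a_S + 2/5*a_T
  a_S = 0*a_P + 2/5*a_Q + 2/15*a_R + 2/5*a_S + 1/15*a_T

Substituting a_P = 1 and a_T = 0, rearrange to (I - Q) a = r where r[i] = P(i -> P):
  [1, 0, -1/3] . (a_Q, a_R, a_S) = 1/3
  [-2/15, 2/3, -2/15] . (a_Q, a_R, a_S) = 0
  [-2/5, -2/15, 3/5] . (a_Q, a_R, a_S) = 0

Solving yields:
  a_Q = 43/97
  a_R = 15/97
  a_S = 32/97

Starting state is Q, so the absorption probability is a_Q = 43/97.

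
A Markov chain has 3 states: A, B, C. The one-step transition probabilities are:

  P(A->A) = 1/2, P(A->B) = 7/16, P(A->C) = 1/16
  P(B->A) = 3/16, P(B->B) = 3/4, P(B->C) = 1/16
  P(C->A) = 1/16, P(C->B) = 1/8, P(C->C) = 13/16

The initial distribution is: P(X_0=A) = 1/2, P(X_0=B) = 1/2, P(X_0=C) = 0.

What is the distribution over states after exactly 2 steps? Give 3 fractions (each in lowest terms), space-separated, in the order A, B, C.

Answer: 147/512 309/512 7/64

Derivation:
Propagating the distribution step by step (d_{t+1} = d_t * P):
d_0 = (A=1/2, B=1/2, C=0)
  d_1[A] = 1/2*1/2 + 1/2*3/16 + 0*1/16 = 11/32
  d_1[B] = 1/2*7/16 + 1/2*3/4 + 0*1/8 = 19/32
  d_1[C] = 1/2*1/16 + 1/2*1/16 + 0*13/16 = 1/16
d_1 = (A=11/32, B=19/32, C=1/16)
  d_2[A] = 11/32*1/2 + 19/32*3/16 + 1/16*1/16 = 147/512
  d_2[B] = 11/32*7/16 + 19/32*3/4 + 1/16*1/8 = 309/512
  d_2[C] = 11/32*1/16 + 19/32*1/16 + 1/16*13/16 = 7/64
d_2 = (A=147/512, B=309/512, C=7/64)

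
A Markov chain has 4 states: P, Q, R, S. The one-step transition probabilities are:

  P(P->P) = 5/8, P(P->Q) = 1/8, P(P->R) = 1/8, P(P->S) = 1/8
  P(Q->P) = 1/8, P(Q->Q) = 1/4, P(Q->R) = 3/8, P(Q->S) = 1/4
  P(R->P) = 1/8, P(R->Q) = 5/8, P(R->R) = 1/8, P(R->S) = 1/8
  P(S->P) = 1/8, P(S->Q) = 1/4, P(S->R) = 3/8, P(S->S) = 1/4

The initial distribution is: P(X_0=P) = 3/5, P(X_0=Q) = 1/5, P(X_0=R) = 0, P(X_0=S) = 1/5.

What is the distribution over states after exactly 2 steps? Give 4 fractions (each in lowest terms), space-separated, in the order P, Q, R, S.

Propagating the distribution step by step (d_{t+1} = d_t * P):
d_0 = (P=3/5, Q=1/5, R=0, S=1/5)
  d_1[P] = 3/5*5/8 + 1/5*1/8 + 0*1/8 + 1/5*1/8 = 17/40
  d_1[Q] = 3/5*1/8 + 1/5*1/4 + 0*5/8 + 1/5*1/4 = 7/40
  d_1[R] = 3/5*1/8 + 1/5*3/8 + 0*1/8 + 1/5*3/8 = 9/40
  d_1[S] = 3/5*1/8 + 1/5*1/4 + 0*1/8 + 1/5*1/4 = 7/40
d_1 = (P=17/40, Q=7/40, R=9/40, S=7/40)
  d_2[P] = 17/40*5/8 + 7/40*1/8 + 9/40*1/8 + 7/40*1/8 = 27/80
  d_2[Q] = 17/40*1/8 + 7/40*1/4 + 9/40*5/8 + 7/40*1/4 = 9/32
  d_2[R] = 17/40*1/8 + 7/40*3/8 + 9/40*1/8 + 7/40*3/8 = 17/80
  d_2[S] = 17/40*1/8 + 7/40*1/4 + 9/40*1/8 + 7/40*1/4 = 27/160
d_2 = (P=27/80, Q=9/32, R=17/80, S=27/160)

Answer: 27/80 9/32 17/80 27/160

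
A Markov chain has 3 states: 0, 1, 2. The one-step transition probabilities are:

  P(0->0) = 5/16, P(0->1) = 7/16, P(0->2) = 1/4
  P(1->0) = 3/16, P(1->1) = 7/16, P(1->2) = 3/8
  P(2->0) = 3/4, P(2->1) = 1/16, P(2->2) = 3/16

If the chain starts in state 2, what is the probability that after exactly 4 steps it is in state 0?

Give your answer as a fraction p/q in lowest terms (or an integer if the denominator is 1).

Computing P^4 by repeated multiplication:
P^1 =
  0: [5/16, 7/16, 1/4]
  1: [3/16, 7/16, 3/8]
  2: [3/4, 1/16, 3/16]
P^2 =
  0: [47/128, 11/32, 37/128]
  1: [27/64, 19/64, 9/32]
  2: [99/256, 47/128, 63/256]
P^3 =
  0: [811/2048, 337/1024, 563/2048]
  1: [51/128, 85/256, 69/256]
  2: [1533/4096, 707/2048, 1149/4096]
P^4 =
  0: [12833/32768, 5479/16384, 8977/32768]
  1: [1593/4096, 689/2048, 1125/4096]
  2: [25695/65536, 10889/32768, 18063/65536]

(P^4)[2 -> 0] = 25695/65536

Answer: 25695/65536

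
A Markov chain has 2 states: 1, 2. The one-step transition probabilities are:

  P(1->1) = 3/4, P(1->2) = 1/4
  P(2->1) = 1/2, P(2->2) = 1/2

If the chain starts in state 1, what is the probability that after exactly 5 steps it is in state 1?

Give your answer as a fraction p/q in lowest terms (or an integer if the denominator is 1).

Computing P^5 by repeated multiplication:
P^1 =
  1: [3/4, 1/4]
  2: [1/2, 1/2]
P^2 =
  1: [11/16, 5/16]
  2: [5/8, 3/8]
P^3 =
  1: [43/64, 21/64]
  2: [21/32, 11/32]
P^4 =
  1: [171/256, 85/256]
  2: [85/128, 43/128]
P^5 =
  1: [683/1024, 341/1024]
  2: [341/512, 171/512]

(P^5)[1 -> 1] = 683/1024

Answer: 683/1024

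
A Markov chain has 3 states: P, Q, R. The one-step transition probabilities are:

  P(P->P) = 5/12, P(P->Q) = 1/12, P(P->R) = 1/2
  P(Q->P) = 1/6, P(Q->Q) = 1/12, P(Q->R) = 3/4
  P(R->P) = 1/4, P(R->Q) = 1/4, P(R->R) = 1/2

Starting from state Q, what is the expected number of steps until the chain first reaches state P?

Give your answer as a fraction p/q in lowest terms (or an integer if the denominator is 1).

Answer: 60/13

Derivation:
Let h_i = expected steps to first reach P from state i.
Boundary: h_P = 0.
First-step equations for the other states:
  h_Q = 1 + 1/6*h_P + 1/12*h_Q + 3/4*h_R
  h_R = 1 + 1/4*h_P + 1/4*h_Q + 1/2*h_R

Substituting h_P = 0 and rearranging gives the linear system (I - Q) h = 1:
  [11/12, -3/4] . (h_Q, h_R) = 1
  [-1/4, 1/2] . (h_Q, h_R) = 1

Solving yields:
  h_Q = 60/13
  h_R = 56/13

Starting state is Q, so the expected hitting time is h_Q = 60/13.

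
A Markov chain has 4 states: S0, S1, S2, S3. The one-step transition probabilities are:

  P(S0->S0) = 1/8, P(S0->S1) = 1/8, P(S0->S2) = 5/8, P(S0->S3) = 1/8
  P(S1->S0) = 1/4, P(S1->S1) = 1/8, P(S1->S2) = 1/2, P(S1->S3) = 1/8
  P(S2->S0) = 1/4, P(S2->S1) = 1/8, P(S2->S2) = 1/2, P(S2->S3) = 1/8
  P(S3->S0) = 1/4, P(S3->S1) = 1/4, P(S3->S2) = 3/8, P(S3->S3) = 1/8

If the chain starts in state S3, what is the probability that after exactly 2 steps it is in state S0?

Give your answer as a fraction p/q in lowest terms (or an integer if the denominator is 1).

Computing P^2 by repeated multiplication:
P^1 =
  S0: [1/8, 1/8, 5/8, 1/8]
  S1: [1/4, 1/8, 1/2, 1/8]
  S2: [1/4, 1/8, 1/2, 1/8]
  S3: [1/4, 1/4, 3/8, 1/8]
P^2 =
  S0: [15/64, 9/64, 1/2, 1/8]
  S1: [7/32, 9/64, 33/64, 1/8]
  S2: [7/32, 9/64, 33/64, 1/8]
  S3: [7/32, 9/64, 33/64, 1/8]

(P^2)[S3 -> S0] = 7/32

Answer: 7/32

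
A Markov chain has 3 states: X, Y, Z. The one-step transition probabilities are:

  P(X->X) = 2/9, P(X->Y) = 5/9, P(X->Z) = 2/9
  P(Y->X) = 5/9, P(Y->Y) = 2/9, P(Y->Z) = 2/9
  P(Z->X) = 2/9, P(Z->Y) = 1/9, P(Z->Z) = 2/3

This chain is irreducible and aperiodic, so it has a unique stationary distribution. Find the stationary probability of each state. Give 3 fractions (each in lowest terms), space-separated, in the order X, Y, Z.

Answer: 19/60 17/60 2/5

Derivation:
The stationary distribution satisfies pi = pi * P, i.e.:
  pi_X = 2/9*pi_X + 5/9*pi_Y + 2/9*pi_Z
  pi_Y = 5/9*pi_X + 2/9*pi_Y + 1/9*pi_Z
  pi_Z = 2/9*pi_X + 2/9*pi_Y + 2/3*pi_Z
with normalization: pi_X + pi_Y + pi_Z = 1.

Using the first 2 balance equations plus normalization, the linear system A*pi = b is:
  [-7/9, 5/9, 2/9] . pi = 0
  [5/9, -7/9, 1/9] . pi = 0
  [1, 1, 1] . pi = 1

Solving yields:
  pi_X = 19/60
  pi_Y = 17/60
  pi_Z = 2/5

Verification (pi * P):
  19/60*2/9 + 17/60*5/9 + 2/5*2/9 = 19/60 = pi_X  (ok)
  19/60*5/9 + 17/60*2/9 + 2/5*1/9 = 17/60 = pi_Y  (ok)
  19/60*2/9 + 17/60*2/9 + 2/5*2/3 = 2/5 = pi_Z  (ok)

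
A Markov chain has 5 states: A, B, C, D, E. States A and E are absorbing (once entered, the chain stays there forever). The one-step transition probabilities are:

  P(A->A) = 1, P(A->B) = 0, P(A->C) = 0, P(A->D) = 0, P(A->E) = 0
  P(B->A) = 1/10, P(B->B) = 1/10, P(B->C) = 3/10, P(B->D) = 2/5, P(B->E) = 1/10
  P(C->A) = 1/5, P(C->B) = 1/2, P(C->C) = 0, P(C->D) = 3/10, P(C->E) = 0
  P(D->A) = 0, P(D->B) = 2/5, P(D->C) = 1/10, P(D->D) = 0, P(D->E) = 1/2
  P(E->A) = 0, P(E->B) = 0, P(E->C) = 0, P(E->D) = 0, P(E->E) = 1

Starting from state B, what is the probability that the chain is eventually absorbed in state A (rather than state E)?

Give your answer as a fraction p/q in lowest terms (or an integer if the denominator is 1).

Answer: 55/169

Derivation:
Let a_i = P(absorbed in A | start in state i).
Boundary conditions: a_A = 1, a_E = 0.
For each transient state i, a_i = sum_j P(i->j) * a_j:
  a_B = 1/10*a_A + 1/10*a_B + 3/10*a_C + 2/5*a_D + 1/10*a_E
  a_C = 1/5*a_A + 1/2*a_B + 0*a_C + 3/10*a_D + 0*a_E
  a_D = 0*a_A + 2/5*a_B + 1/10*a_C + 0*a_D + 1/2*a_E

Substituting a_A = 1 and a_E = 0, rearrange to (I - Q) a = r where r[i] = P(i -> A):
  [9/10, -3/10, -2/5] . (a_B, a_C, a_D) = 1/10
  [-1/2, 1, -3/10] . (a_B, a_C, a_D) = 1/5
  [-2/5, -1/10, 1] . (a_B, a_C, a_D) = 0

Solving yields:
  a_B = 55/169
  a_C = 70/169
  a_D = 29/169

Starting state is B, so the absorption probability is a_B = 55/169.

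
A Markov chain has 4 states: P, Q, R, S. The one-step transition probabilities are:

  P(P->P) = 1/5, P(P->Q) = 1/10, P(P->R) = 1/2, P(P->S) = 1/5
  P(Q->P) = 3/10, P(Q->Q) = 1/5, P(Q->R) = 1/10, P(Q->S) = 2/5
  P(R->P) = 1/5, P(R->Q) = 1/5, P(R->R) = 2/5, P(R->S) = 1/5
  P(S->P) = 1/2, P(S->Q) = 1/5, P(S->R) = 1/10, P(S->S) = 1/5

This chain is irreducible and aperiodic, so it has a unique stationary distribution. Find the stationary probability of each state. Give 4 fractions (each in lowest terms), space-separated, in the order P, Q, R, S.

The stationary distribution satisfies pi = pi * P, i.e.:
  pi_P = 1/5*pi_P + 3/10*pi_Q + 1/5*pi_R + 1/2*pi_S
  pi_Q = 1/10*pi_P + 1/5*pi_Q + 1/5*pi_R + 1/5*pi_S
  pi_R = 1/2*pi_P + 1/10*pi_Q + 2/5*pi_R + 1/10*pi_S
  pi_S = 1/5*pi_P + 2/5*pi_Q + 1/5*pi_R + 1/5*pi_S
with normalization: pi_P + pi_Q + pi_R + pi_S = 1.

Using the first 3 balance equations plus normalization, the linear system A*pi = b is:
  [-4/5, 3/10, 1/5, 1/2] . pi = 0
  [1/10, -4/5, 1/5, 1/5] . pi = 0
  [1/2, 1/10, -3/5, 1/10] . pi = 0
  [1, 1, 1, 1] . pi = 1

Solving yields:
  pi_P = 73/254
  pi_Q = 87/508
  pi_R = 39/127
  pi_S = 119/508

Verification (pi * P):
  73/254*1/5 + 87/508*3/10 + 39/127*1/5 + 119/508*1/2 = 73/254 = pi_P  (ok)
  73/254*1/10 + 87/508*1/5 + 39/127*1/5 + 119/508*1/5 = 87/508 = pi_Q  (ok)
  73/254*1/2 + 87/508*1/10 + 39/127*2/5 + 119/508*1/10 = 39/127 = pi_R  (ok)
  73/254*1/5 + 87/508*2/5 + 39/127*1/5 + 119/508*1/5 = 119/508 = pi_S  (ok)

Answer: 73/254 87/508 39/127 119/508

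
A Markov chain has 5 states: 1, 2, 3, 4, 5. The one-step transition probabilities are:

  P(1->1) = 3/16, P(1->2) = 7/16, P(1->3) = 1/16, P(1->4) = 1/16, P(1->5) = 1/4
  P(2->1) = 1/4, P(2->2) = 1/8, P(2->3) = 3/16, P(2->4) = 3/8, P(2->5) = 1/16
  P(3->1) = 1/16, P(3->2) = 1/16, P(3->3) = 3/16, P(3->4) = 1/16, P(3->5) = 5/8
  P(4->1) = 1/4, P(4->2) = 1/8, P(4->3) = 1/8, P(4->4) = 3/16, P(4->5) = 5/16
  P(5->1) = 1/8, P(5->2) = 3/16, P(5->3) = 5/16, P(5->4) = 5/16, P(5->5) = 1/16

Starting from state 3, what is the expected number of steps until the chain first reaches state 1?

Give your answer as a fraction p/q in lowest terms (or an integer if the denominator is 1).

Let h_i = expected steps to first reach 1 from state i.
Boundary: h_1 = 0.
First-step equations for the other states:
  h_2 = 1 + 1/4*h_1 + 1/8*h_2 + 3/16*h_3 + 3/8*h_4 + 1/16*h_5
  h_3 = 1 + 1/16*h_1 + 1/16*h_2 + 3/16*h_3 + 1/16*h_4 + 5/8*h_5
  h_4 = 1 + 1/4*h_1 + 1/8*h_2 + 1/8*h_3 + 3/16*h_4 + 5/16*h_5
  h_5 = 1 + 1/8*h_1 + 3/16*h_2 + 5/16*h_3 + 5/16*h_4 + 1/16*h_5

Substituting h_1 = 0 and rearranging gives the linear system (I - Q) h = 1:
  [7/8, -3/16, -3/8, -1/16] . (h_2, h_3, h_4, h_5) = 1
  [-1/16, 13/16, -1/16, -5/8] . (h_2, h_3, h_4, h_5) = 1
  [-1/8, -1/8, 13/16, -5/16] . (h_2, h_3, h_4, h_5) = 1
  [-3/16, -5/16, -5/16, 15/16] . (h_2, h_3, h_4, h_5) = 1

Solving yields:
  h_2 = 72592/13239
  h_3 = 30736/4413
  h_4 = 24656/4413
  h_5 = 84032/13239

Starting state is 3, so the expected hitting time is h_3 = 30736/4413.

Answer: 30736/4413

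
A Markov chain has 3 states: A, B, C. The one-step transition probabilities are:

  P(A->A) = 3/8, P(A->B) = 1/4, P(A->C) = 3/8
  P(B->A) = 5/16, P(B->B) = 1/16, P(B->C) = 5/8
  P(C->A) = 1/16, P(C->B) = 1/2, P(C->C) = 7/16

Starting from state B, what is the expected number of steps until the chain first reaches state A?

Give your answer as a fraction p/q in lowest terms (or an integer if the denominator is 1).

Let h_i = expected steps to first reach A from state i.
Boundary: h_A = 0.
First-step equations for the other states:
  h_B = 1 + 5/16*h_A + 1/16*h_B + 5/8*h_C
  h_C = 1 + 1/16*h_A + 1/2*h_B + 7/16*h_C

Substituting h_A = 0 and rearranging gives the linear system (I - Q) h = 1:
  [15/16, -5/8] . (h_B, h_C) = 1
  [-1/2, 9/16] . (h_B, h_C) = 1

Solving yields:
  h_B = 304/55
  h_C = 368/55

Starting state is B, so the expected hitting time is h_B = 304/55.

Answer: 304/55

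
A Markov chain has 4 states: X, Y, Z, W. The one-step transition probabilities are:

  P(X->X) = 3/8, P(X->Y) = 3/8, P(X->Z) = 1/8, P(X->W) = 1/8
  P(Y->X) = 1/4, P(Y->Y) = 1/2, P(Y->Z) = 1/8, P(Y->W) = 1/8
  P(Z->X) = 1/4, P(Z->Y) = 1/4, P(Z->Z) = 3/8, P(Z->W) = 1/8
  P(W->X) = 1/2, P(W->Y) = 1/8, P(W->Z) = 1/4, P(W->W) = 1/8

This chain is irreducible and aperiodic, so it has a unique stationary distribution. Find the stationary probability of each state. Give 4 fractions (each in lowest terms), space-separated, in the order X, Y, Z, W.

The stationary distribution satisfies pi = pi * P, i.e.:
  pi_X = 3/8*pi_X + 1/4*pi_Y + 1/4*pi_Z + 1/2*pi_W
  pi_Y = 3/8*pi_X + 1/2*pi_Y + 1/4*pi_Z + 1/8*pi_W
  pi_Z = 1/8*pi_X + 1/8*pi_Y + 3/8*pi_Z + 1/4*pi_W
  pi_W = 1/8*pi_X + 1/8*pi_Y + 1/8*pi_Z + 1/8*pi_W
with normalization: pi_X + pi_Y + pi_Z + pi_W = 1.

Using the first 3 balance equations plus normalization, the linear system A*pi = b is:
  [-5/8, 1/4, 1/4, 1/2] . pi = 0
  [3/8, -1/2, 1/4, 1/8] . pi = 0
  [1/8, 1/8, -5/8, 1/4] . pi = 0
  [1, 1, 1, 1] . pi = 1

Solving yields:
  pi_X = 9/28
  pi_Y = 41/112
  pi_Z = 3/16
  pi_W = 1/8

Verification (pi * P):
  9/28*3/8 + 41/112*1/4 + 3/16*1/4 + 1/8*1/2 = 9/28 = pi_X  (ok)
  9/28*3/8 + 41/112*1/2 + 3/16*1/4 + 1/8*1/8 = 41/112 = pi_Y  (ok)
  9/28*1/8 + 41/112*1/8 + 3/16*3/8 + 1/8*1/4 = 3/16 = pi_Z  (ok)
  9/28*1/8 + 41/112*1/8 + 3/16*1/8 + 1/8*1/8 = 1/8 = pi_W  (ok)

Answer: 9/28 41/112 3/16 1/8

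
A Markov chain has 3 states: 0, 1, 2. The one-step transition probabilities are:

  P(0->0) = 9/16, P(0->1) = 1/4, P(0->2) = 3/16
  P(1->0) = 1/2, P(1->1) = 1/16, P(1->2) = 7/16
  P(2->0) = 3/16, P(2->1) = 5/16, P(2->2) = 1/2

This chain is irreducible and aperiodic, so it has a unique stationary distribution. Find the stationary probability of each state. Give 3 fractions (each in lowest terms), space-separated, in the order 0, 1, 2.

Answer: 17/41 47/205 73/205

Derivation:
The stationary distribution satisfies pi = pi * P, i.e.:
  pi_0 = 9/16*pi_0 + 1/2*pi_1 + 3/16*pi_2
  pi_1 = 1/4*pi_0 + 1/16*pi_1 + 5/16*pi_2
  pi_2 = 3/16*pi_0 + 7/16*pi_1 + 1/2*pi_2
with normalization: pi_0 + pi_1 + pi_2 = 1.

Using the first 2 balance equations plus normalization, the linear system A*pi = b is:
  [-7/16, 1/2, 3/16] . pi = 0
  [1/4, -15/16, 5/16] . pi = 0
  [1, 1, 1] . pi = 1

Solving yields:
  pi_0 = 17/41
  pi_1 = 47/205
  pi_2 = 73/205

Verification (pi * P):
  17/41*9/16 + 47/205*1/2 + 73/205*3/16 = 17/41 = pi_0  (ok)
  17/41*1/4 + 47/205*1/16 + 73/205*5/16 = 47/205 = pi_1  (ok)
  17/41*3/16 + 47/205*7/16 + 73/205*1/2 = 73/205 = pi_2  (ok)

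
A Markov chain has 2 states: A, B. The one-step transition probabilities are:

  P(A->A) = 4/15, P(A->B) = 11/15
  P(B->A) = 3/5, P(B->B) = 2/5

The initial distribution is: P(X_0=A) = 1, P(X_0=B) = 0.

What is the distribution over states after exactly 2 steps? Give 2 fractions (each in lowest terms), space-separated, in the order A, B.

Answer: 23/45 22/45

Derivation:
Propagating the distribution step by step (d_{t+1} = d_t * P):
d_0 = (A=1, B=0)
  d_1[A] = 1*4/15 + 0*3/5 = 4/15
  d_1[B] = 1*11/15 + 0*2/5 = 11/15
d_1 = (A=4/15, B=11/15)
  d_2[A] = 4/15*4/15 + 11/15*3/5 = 23/45
  d_2[B] = 4/15*11/15 + 11/15*2/5 = 22/45
d_2 = (A=23/45, B=22/45)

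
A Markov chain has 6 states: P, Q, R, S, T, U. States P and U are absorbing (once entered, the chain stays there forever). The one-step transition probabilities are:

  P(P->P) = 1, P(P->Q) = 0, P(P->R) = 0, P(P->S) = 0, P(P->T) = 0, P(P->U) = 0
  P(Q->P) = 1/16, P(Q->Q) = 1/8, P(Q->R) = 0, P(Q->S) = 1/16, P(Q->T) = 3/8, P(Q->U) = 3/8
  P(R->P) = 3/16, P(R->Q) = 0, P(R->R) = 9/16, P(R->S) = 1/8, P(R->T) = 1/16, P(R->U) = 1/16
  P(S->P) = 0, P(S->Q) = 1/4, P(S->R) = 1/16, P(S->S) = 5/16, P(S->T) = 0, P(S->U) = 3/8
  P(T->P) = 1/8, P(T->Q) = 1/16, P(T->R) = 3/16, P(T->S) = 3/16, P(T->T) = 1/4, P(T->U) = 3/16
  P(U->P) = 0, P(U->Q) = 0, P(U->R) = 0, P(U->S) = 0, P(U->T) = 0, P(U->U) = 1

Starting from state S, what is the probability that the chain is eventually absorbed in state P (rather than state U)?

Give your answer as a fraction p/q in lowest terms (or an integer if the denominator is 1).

Answer: 107/821

Derivation:
Let a_i = P(absorbed in P | start in state i).
Boundary conditions: a_P = 1, a_U = 0.
For each transient state i, a_i = sum_j P(i->j) * a_j:
  a_Q = 1/16*a_P + 1/8*a_Q + 0*a_R + 1/16*a_S + 3/8*a_T + 3/8*a_U
  a_R = 3/16*a_P + 0*a_Q + 9/16*a_R + 1/8*a_S + 1/16*a_T + 1/16*a_U
  a_S = 0*a_P + 1/4*a_Q + 1/16*a_R + 5/16*a_S + 0*a_T + 3/8*a_U
  a_T = 1/8*a_P + 1/16*a_Q + 3/16*a_R + 3/16*a_S + 1/4*a_T + 3/16*a_U

Substituting a_P = 1 and a_U = 0, rearrange to (I - Q) a = r where r[i] = P(i -> P):
  [7/8, 0, -1/16, -3/8] . (a_Q, a_R, a_S, a_T) = 1/16
  [0, 7/16, -1/8, -1/16] . (a_Q, a_R, a_S, a_T) = 3/16
  [-1/4, -1/16, 11/16, 0] . (a_Q, a_R, a_S, a_T) = 0
  [-1/16, -3/16, -3/16, 3/4] . (a_Q, a_R, a_S, a_T) = 1/8

Solving yields:
  a_Q = 2450/10673
  a_R = 5501/10673
  a_S = 107/821
  a_T = 3706/10673

Starting state is S, so the absorption probability is a_S = 107/821.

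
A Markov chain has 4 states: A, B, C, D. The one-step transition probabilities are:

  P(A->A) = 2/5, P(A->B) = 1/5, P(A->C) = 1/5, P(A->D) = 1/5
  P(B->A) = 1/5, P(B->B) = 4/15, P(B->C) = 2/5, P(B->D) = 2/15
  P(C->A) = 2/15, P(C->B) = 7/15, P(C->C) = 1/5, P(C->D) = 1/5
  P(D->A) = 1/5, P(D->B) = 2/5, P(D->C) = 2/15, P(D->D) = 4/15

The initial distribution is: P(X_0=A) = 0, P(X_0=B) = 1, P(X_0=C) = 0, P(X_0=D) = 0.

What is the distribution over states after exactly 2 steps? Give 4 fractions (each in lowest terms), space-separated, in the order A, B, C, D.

Answer: 16/75 79/225 11/45 43/225

Derivation:
Propagating the distribution step by step (d_{t+1} = d_t * P):
d_0 = (A=0, B=1, C=0, D=0)
  d_1[A] = 0*2/5 + 1*1/5 + 0*2/15 + 0*1/5 = 1/5
  d_1[B] = 0*1/5 + 1*4/15 + 0*7/15 + 0*2/5 = 4/15
  d_1[C] = 0*1/5 + 1*2/5 + 0*1/5 + 0*2/15 = 2/5
  d_1[D] = 0*1/5 + 1*2/15 + 0*1/5 + 0*4/15 = 2/15
d_1 = (A=1/5, B=4/15, C=2/5, D=2/15)
  d_2[A] = 1/5*2/5 + 4/15*1/5 + 2/5*2/15 + 2/15*1/5 = 16/75
  d_2[B] = 1/5*1/5 + 4/15*4/15 + 2/5*7/15 + 2/15*2/5 = 79/225
  d_2[C] = 1/5*1/5 + 4/15*2/5 + 2/5*1/5 + 2/15*2/15 = 11/45
  d_2[D] = 1/5*1/5 + 4/15*2/15 + 2/5*1/5 + 2/15*4/15 = 43/225
d_2 = (A=16/75, B=79/225, C=11/45, D=43/225)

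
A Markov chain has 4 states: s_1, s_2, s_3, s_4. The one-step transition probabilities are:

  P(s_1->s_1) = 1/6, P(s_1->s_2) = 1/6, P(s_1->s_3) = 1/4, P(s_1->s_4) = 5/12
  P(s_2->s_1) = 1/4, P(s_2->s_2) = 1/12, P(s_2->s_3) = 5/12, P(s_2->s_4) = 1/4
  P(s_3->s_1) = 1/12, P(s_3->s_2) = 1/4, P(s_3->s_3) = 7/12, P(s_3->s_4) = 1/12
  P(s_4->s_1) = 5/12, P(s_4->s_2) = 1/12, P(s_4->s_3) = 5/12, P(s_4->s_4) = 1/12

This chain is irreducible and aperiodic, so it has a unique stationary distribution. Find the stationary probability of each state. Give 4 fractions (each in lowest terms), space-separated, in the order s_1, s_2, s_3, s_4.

The stationary distribution satisfies pi = pi * P, i.e.:
  pi_s_1 = 1/6*pi_s_1 + 1/4*pi_s_2 + 1/12*pi_s_3 + 5/12*pi_s_4
  pi_s_2 = 1/6*pi_s_1 + 1/12*pi_s_2 + 1/4*pi_s_3 + 1/12*pi_s_4
  pi_s_3 = 1/4*pi_s_1 + 5/12*pi_s_2 + 7/12*pi_s_3 + 5/12*pi_s_4
  pi_s_4 = 5/12*pi_s_1 + 1/4*pi_s_2 + 1/12*pi_s_3 + 1/12*pi_s_4
with normalization: pi_s_1 + pi_s_2 + pi_s_3 + pi_s_4 = 1.

Using the first 3 balance equations plus normalization, the linear system A*pi = b is:
  [-5/6, 1/4, 1/12, 5/12] . pi = 0
  [1/6, -11/12, 1/4, 1/12] . pi = 0
  [1/4, 5/12, -5/12, 5/12] . pi = 0
  [1, 1, 1, 1] . pi = 1

Solving yields:
  pi_s_1 = 80/429
  pi_s_2 = 151/858
  pi_s_3 = 397/858
  pi_s_4 = 25/143

Verification (pi * P):
  80/429*1/6 + 151/858*1/4 + 397/858*1/12 + 25/143*5/12 = 80/429 = pi_s_1  (ok)
  80/429*1/6 + 151/858*1/12 + 397/858*1/4 + 25/143*1/12 = 151/858 = pi_s_2  (ok)
  80/429*1/4 + 151/858*5/12 + 397/858*7/12 + 25/143*5/12 = 397/858 = pi_s_3  (ok)
  80/429*5/12 + 151/858*1/4 + 397/858*1/12 + 25/143*1/12 = 25/143 = pi_s_4  (ok)

Answer: 80/429 151/858 397/858 25/143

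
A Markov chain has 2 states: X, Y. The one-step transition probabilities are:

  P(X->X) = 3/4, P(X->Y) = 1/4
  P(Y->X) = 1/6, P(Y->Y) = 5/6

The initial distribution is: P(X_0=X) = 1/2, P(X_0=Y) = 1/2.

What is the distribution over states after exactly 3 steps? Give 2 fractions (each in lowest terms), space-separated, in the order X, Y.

Answer: 1451/3456 2005/3456

Derivation:
Propagating the distribution step by step (d_{t+1} = d_t * P):
d_0 = (X=1/2, Y=1/2)
  d_1[X] = 1/2*3/4 + 1/2*1/6 = 11/24
  d_1[Y] = 1/2*1/4 + 1/2*5/6 = 13/24
d_1 = (X=11/24, Y=13/24)
  d_2[X] = 11/24*3/4 + 13/24*1/6 = 125/288
  d_2[Y] = 11/24*1/4 + 13/24*5/6 = 163/288
d_2 = (X=125/288, Y=163/288)
  d_3[X] = 125/288*3/4 + 163/288*1/6 = 1451/3456
  d_3[Y] = 125/288*1/4 + 163/288*5/6 = 2005/3456
d_3 = (X=1451/3456, Y=2005/3456)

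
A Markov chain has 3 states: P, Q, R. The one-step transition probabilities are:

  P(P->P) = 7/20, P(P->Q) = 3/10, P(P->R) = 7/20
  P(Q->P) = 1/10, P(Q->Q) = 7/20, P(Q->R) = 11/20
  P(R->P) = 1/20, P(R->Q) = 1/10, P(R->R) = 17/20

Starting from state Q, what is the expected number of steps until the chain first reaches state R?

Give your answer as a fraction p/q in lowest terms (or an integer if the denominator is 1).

Let h_i = expected steps to first reach R from state i.
Boundary: h_R = 0.
First-step equations for the other states:
  h_P = 1 + 7/20*h_P + 3/10*h_Q + 7/20*h_R
  h_Q = 1 + 1/10*h_P + 7/20*h_Q + 11/20*h_R

Substituting h_R = 0 and rearranging gives the linear system (I - Q) h = 1:
  [13/20, -3/10] . (h_P, h_Q) = 1
  [-1/10, 13/20] . (h_P, h_Q) = 1

Solving yields:
  h_P = 380/157
  h_Q = 300/157

Starting state is Q, so the expected hitting time is h_Q = 300/157.

Answer: 300/157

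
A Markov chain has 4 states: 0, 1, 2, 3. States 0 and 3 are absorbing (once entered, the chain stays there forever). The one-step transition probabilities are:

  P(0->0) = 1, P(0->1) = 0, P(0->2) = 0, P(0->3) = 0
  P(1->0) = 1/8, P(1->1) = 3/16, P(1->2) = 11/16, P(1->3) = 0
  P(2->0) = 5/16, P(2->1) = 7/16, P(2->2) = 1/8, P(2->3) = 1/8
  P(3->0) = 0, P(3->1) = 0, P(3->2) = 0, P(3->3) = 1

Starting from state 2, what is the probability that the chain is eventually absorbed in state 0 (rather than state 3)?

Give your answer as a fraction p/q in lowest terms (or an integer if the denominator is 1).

Answer: 79/105

Derivation:
Let a_i = P(absorbed in 0 | start in state i).
Boundary conditions: a_0 = 1, a_3 = 0.
For each transient state i, a_i = sum_j P(i->j) * a_j:
  a_1 = 1/8*a_0 + 3/16*a_1 + 11/16*a_2 + 0*a_3
  a_2 = 5/16*a_0 + 7/16*a_1 + 1/8*a_2 + 1/8*a_3

Substituting a_0 = 1 and a_3 = 0, rearrange to (I - Q) a = r where r[i] = P(i -> 0):
  [13/16, -11/16] . (a_1, a_2) = 1/8
  [-7/16, 7/8] . (a_1, a_2) = 5/16

Solving yields:
  a_1 = 83/105
  a_2 = 79/105

Starting state is 2, so the absorption probability is a_2 = 79/105.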